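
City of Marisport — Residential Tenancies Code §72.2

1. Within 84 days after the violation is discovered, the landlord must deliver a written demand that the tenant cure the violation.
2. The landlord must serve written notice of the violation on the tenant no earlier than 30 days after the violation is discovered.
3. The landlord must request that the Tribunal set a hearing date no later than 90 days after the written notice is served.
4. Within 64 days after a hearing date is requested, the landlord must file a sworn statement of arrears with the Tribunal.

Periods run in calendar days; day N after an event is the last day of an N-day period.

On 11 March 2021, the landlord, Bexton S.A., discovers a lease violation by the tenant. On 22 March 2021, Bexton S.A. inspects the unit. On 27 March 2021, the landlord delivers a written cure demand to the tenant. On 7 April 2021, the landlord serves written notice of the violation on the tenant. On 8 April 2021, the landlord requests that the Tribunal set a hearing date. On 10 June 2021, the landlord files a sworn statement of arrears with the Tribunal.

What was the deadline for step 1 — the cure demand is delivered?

Step 1 runs from 11 March 2021, when the violation is discovered. 84 days after 11 March 2021 is 3 June 2021.

3 June 2021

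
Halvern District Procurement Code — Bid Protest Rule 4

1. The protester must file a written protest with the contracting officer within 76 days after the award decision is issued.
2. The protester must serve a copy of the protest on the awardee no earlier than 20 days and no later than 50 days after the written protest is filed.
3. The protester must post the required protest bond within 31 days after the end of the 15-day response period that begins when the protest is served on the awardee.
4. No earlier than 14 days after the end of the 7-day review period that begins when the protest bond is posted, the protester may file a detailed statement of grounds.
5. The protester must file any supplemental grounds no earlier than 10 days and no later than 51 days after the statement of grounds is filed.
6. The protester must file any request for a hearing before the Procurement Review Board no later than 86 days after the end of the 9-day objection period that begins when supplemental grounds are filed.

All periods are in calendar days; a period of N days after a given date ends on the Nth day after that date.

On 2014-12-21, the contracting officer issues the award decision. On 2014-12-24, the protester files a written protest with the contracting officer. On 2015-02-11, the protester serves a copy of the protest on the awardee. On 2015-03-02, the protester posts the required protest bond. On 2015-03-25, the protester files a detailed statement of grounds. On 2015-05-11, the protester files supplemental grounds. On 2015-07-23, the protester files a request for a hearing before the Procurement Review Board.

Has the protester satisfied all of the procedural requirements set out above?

Yes

Step 1: 76 days after 2014-12-21 (when the award decision is issued) is 2015-03-07; completed 2014-12-24, before the deadline.
Step 2: the window is 20–50 days after 2014-12-24 (when the written protest is filed), so 2015-01-13 through 2015-02-12; 2015-02-11 falls inside that range.
Step 3: 31 days after 2015-02-26 (end of the 15-day response period, which began when the protest is served on the awardee on 2015-02-11) is 2015-03-29; completed 2015-03-02, before the deadline.
Step 4: the earliest permitted date is 14 days after 2015-03-09 (end of the 7-day review period, which began when the protest bond is posted on 2015-03-02), i.e. 2015-03-23; 2015-03-25 is on or after that date.
Step 5: the window is 10–51 days after 2015-03-25 (when the statement of grounds is filed), so 2015-04-04 through 2015-05-15; done 2015-05-11 — within the window.
Step 6: 86 days after 2015-05-20 (end of the 9-day objection period, which began when supplemental grounds are filed on 2015-05-11) is 2015-08-14; 2015-07-23 is within that limit.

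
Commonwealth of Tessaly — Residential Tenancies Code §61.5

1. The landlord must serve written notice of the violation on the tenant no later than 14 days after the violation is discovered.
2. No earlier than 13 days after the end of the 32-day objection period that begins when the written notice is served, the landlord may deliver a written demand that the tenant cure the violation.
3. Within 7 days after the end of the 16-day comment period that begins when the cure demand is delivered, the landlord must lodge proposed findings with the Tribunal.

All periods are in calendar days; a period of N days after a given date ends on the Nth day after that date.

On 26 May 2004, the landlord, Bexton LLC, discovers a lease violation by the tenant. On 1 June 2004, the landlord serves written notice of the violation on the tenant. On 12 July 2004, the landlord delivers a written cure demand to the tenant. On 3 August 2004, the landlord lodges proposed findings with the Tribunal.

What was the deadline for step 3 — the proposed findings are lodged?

4 August 2004

The cure demand is delivered on 12 July 2004; the 16-day comment period therefore ends 28 July 2004, and step 3 runs from that date. 7 days after 28 July 2004 is 4 August 2004.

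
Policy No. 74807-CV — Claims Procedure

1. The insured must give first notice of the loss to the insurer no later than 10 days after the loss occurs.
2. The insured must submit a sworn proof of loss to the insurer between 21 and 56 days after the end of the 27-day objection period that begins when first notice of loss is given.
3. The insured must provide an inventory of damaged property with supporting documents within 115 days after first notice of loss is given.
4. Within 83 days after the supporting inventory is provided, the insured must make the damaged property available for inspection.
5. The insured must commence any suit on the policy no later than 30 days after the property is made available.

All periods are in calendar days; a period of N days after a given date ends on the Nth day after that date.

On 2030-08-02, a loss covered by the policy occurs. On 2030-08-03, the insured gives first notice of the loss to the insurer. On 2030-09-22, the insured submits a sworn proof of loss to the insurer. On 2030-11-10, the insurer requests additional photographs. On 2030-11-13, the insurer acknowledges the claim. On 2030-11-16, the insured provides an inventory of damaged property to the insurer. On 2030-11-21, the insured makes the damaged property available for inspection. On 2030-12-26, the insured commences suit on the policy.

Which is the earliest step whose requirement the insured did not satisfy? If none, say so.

Step 1: 10 days after 2030-08-02 (when the loss occurs) is 2030-08-12; 2030-08-03 is within that limit.
Step 2: the window is 21–56 days after 2030-08-30 (end of the 27-day objection period, which began when first notice of loss is given on 2030-08-03), so 2030-09-20 through 2030-10-25; done 2030-09-22 — within the window.
Step 3: 115 days after 2030-08-03 (when first notice of loss is given) is 2030-11-26; completed 2030-11-16, before the deadline.
Step 4: 83 days after 2030-11-16 (when the supporting inventory is provided) is 2031-02-07; done 2030-11-21 — timely.
Step 5: 30 days after 2030-11-21 (when the property is made available) is 2030-12-21; done 2030-12-26 — 5 days late.
No need to go further; step 5 was not satisfied.

Step 5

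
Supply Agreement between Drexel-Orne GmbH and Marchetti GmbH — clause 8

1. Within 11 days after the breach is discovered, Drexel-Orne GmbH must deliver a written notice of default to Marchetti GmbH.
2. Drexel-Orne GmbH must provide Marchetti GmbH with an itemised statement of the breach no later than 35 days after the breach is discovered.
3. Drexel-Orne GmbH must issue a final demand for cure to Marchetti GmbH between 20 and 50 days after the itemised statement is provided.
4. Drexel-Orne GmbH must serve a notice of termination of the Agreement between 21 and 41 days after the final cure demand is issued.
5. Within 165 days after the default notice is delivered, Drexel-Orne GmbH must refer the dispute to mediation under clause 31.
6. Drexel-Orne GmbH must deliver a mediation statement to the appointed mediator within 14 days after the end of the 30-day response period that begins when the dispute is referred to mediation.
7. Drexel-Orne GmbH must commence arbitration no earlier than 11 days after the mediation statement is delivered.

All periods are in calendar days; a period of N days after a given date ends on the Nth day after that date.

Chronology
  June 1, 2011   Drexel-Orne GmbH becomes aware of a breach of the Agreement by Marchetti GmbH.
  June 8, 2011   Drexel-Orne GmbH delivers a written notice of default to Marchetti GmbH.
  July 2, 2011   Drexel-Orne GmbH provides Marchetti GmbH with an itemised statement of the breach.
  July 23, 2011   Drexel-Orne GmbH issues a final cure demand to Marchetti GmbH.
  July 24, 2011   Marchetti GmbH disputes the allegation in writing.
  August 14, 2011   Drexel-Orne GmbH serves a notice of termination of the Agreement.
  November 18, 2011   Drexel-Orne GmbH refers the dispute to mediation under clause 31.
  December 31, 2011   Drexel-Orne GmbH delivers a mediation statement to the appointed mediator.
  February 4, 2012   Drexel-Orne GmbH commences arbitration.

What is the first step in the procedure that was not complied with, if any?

Step 1: 11 days after June 1, 2011 (when the breach is discovered) is June 12, 2011; June 8, 2011 is within that limit.
Step 2: 35 days after June 1, 2011 (when the breach is discovered) is July 6, 2011; done July 2, 2011 — timely.
Step 3: the window is 20–50 days after July 2, 2011 (when the itemised statement is provided), so July 22, 2011 through August 21, 2011; done July 23, 2011 — within the window.
Step 4: the window is 21–41 days after July 23, 2011 (when the final cure demand is issued), so August 13, 2011 through September 2, 2011; done August 14, 2011 — within the window.
Step 5: 165 days after June 8, 2011 (when the default notice is delivered) is November 20, 2011; done November 18, 2011 — timely.
Step 6: 14 days after December 18, 2011 (end of the 30-day response period, which began when the dispute is referred to mediation on November 18, 2011) is January 1, 2012; done December 31, 2011 — timely.
Step 7: the earliest permitted date is 11 days after December 31, 2011 (when the mediation statement is delivered), i.e. January 11, 2012; done February 4, 2012, after the minimum wait.

None — every step was satisfied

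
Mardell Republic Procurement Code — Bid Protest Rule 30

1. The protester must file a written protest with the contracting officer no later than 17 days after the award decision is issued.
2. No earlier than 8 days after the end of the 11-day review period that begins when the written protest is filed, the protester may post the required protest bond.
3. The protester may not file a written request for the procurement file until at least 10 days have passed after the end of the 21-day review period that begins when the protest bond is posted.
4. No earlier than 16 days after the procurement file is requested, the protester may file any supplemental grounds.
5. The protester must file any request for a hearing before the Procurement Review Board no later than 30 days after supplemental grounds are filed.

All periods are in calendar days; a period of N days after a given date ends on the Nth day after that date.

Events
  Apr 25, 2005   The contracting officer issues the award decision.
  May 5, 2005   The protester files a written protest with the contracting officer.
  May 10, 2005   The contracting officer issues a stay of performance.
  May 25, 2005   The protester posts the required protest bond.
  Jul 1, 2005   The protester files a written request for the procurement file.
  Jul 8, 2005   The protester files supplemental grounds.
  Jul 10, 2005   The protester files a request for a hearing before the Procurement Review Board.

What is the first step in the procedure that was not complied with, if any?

Step 4

Step 1 — counting 17 days from Apr 25, 2005 (when the award decision is issued) gives a deadline of May 12, 2005; May 5, 2005 is within that limit.
Step 2 — must wait 8 days from May 16, 2005 (end of the 11-day review period, which began when the written protest is filed on May 5, 2005), so not before May 24, 2005; done May 25, 2005 — permitted.
Step 3 — must wait 10 days from Jun 15, 2005 (end of the 21-day review period, which began when the protest bond is posted on May 25, 2005), so not before Jun 25, 2005; done Jul 1, 2005 — permitted.
Step 4 — must wait 16 days from Jul 1, 2005 (when the procurement file is requested), so not before Jul 17, 2005; acted on Jul 8, 2005, 9 days prematurely.
The analysis stops there.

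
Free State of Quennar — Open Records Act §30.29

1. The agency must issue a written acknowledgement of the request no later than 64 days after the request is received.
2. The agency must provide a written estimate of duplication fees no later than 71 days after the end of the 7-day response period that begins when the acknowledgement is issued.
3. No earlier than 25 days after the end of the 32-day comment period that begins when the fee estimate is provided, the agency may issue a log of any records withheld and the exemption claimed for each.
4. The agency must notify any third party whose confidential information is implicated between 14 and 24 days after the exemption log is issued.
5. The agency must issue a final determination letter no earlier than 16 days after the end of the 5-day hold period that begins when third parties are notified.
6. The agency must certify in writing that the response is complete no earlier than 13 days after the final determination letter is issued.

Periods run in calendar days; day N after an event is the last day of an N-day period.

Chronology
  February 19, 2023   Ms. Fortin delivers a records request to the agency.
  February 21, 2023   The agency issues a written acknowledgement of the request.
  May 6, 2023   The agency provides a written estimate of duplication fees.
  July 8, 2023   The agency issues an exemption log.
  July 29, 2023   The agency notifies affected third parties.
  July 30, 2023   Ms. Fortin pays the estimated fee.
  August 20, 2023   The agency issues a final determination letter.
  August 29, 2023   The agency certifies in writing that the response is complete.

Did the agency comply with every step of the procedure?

Step 1 — counting 64 days from February 19, 2023 (when the request is received) gives a deadline of April 24, 2023; completed February 21, 2023, before the deadline.
Step 2 — counting 71 days from February 28, 2023 (end of the 7-day response period, which began when the acknowledgement is issued on February 21, 2023) gives a deadline of May 10, 2023; May 6, 2023 is within that limit.
Step 3 — must wait 25 days from June 7, 2023 (end of the 32-day comment period, which began when the fee estimate is provided on May 6, 2023), so not before July 2, 2023; done July 8, 2023 — permitted.
Step 4 — 14 and 24 days from July 8, 2023 (when the exemption log is issued) are July 22, 2023 and August 1, 2023 respectively; done July 29, 2023, which is between those dates.
Step 5 — must wait 16 days from August 3, 2023 (end of the 5-day hold period, which began when third parties are notified on July 29, 2023), so not before August 19, 2023; done August 20, 2023, after the minimum wait.
Step 6 — must wait 13 days from August 20, 2023 (when the final determination letter is issued), so not before September 2, 2023; done August 29, 2023 — 4 days too early.
That is the first point of non-compliance.

No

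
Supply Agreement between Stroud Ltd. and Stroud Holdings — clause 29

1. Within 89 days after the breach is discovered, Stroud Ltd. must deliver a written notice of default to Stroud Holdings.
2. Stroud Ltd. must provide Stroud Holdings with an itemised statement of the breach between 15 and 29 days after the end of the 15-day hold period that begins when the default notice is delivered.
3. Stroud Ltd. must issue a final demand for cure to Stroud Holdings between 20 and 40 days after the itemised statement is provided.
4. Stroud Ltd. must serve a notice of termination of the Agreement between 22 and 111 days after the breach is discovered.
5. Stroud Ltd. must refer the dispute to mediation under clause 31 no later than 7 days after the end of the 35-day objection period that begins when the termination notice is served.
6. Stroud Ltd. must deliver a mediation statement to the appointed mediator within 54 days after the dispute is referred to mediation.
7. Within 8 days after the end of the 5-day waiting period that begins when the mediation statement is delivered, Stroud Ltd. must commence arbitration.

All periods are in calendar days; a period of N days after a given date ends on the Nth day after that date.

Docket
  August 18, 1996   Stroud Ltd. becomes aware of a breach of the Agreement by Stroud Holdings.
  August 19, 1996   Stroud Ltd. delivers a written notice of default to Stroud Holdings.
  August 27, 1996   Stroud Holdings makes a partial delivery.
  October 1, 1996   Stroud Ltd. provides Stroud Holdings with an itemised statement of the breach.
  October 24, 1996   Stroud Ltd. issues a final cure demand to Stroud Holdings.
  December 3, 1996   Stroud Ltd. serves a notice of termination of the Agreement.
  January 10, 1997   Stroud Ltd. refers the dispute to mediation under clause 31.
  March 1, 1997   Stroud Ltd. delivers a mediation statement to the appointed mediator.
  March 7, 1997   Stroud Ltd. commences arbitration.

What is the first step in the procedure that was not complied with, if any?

Step 1: 89 days after August 18, 1996 (when the breach is discovered) is November 15, 1996; August 19, 1996 is within that limit.
Step 2: the window is 15–29 days after September 3, 1996 (end of the 15-day hold period, which began when the default notice is delivered on August 19, 1996), so September 18, 1996 through October 2, 1996; done October 1, 1996, which is between those dates.
Step 3: the window is 20–40 days after October 1, 1996 (when the itemised statement is provided), so October 21, 1996 through November 10, 1996; done October 24, 1996 — within the window.
Step 4: the window is 22–111 days after August 18, 1996 (when the breach is discovered), so September 9, 1996 through December 7, 1996; December 3, 1996 falls inside that range.
Step 5: 7 days after January 7, 1997 (end of the 35-day objection period, which began when the termination notice is served on December 3, 1996) is January 14, 1997; completed January 10, 1997, before the deadline.
Step 6: 54 days after January 10, 1997 (when the dispute is referred to mediation) is March 5, 1997; completed March 1, 1997, before the deadline.
Step 7: 8 days after March 6, 1997 (end of the 5-day waiting period, which began when the mediation statement is delivered on March 1, 1997) is March 14, 1997; completed March 7, 1997, before the deadline.

None — every step was satisfied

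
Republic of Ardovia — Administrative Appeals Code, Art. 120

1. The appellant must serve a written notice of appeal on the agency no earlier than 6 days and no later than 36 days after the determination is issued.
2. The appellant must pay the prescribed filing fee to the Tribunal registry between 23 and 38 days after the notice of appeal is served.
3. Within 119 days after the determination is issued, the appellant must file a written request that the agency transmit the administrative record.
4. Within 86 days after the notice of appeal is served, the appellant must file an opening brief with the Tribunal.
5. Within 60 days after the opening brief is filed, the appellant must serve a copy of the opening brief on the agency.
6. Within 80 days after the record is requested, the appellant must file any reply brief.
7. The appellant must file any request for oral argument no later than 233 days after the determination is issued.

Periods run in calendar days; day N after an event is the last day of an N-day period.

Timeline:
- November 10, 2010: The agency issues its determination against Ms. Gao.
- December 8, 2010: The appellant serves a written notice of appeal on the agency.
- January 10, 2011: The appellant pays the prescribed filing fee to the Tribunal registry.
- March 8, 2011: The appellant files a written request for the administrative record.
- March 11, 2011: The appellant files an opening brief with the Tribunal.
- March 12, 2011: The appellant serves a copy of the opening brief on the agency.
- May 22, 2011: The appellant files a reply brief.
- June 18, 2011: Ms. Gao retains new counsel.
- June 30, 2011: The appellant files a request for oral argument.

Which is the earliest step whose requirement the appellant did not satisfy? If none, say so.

Step 1 — 6 and 36 days from November 10, 2010 (when the determination is issued) are November 16, 2010 and December 16, 2010 respectively; done December 8, 2010, which is between those dates.
Step 2 — 23 and 38 days from December 8, 2010 (when the notice of appeal is served) are December 31, 2010 and January 15, 2011 respectively; done January 10, 2011, which is between those dates.
Step 3 — counting 119 days from November 10, 2010 (when the determination is issued) gives a deadline of March 9, 2011; March 8, 2011 is within that limit.
Step 4 — counting 86 days from December 8, 2010 (when the notice of appeal is served) gives a deadline of March 4, 2011; done March 11, 2011 — 7 days late.

Step 4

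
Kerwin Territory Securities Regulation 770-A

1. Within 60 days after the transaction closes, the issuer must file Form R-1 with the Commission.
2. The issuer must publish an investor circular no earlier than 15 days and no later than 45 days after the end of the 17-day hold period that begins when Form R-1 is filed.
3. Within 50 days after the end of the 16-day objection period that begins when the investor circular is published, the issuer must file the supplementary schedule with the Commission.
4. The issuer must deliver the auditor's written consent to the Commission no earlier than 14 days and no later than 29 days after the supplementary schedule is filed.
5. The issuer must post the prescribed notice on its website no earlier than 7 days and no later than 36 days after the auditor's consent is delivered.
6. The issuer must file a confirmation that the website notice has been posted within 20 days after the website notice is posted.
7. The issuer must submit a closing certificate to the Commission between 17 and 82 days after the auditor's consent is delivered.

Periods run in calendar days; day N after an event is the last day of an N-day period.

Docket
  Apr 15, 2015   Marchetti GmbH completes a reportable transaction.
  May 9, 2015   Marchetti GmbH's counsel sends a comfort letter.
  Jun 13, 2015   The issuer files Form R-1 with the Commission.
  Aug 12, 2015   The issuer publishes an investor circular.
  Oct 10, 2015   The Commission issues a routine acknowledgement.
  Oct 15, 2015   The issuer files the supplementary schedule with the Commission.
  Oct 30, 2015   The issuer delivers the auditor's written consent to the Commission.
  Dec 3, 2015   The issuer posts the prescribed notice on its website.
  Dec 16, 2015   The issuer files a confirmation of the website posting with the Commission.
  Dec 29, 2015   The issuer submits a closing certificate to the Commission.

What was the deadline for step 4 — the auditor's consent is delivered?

Step 4 runs from Oct 15, 2015, when the supplementary schedule is filed. The window is 14–29 days after Oct 15, 2015; it closes on Nov 13, 2015.

Nov 13, 2015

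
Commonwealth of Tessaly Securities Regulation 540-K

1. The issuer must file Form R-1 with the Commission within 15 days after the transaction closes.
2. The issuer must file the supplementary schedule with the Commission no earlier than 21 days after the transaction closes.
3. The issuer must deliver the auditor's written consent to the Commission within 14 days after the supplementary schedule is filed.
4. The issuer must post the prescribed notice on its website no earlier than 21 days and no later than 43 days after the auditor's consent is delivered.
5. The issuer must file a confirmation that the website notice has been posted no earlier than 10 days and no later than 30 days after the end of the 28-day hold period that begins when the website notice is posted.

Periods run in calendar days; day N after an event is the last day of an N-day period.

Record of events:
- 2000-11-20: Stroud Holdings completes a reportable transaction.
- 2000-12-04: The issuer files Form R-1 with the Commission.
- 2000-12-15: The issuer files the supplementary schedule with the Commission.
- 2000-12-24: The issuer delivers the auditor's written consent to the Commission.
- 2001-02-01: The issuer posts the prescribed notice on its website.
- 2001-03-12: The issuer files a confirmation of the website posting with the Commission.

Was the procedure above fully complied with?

(1) due by 2000-11-20 + 15 days = 2000-12-05; done 2000-12-04 — timely.
(2) permitted from 2000-11-20 + 21 days = 2000-12-11 onward; done 2000-12-15, after the minimum wait.
(3) due by 2000-12-15 + 14 days = 2000-12-29; done 2000-12-24 — timely.
(4) the permitted window runs from 2000-12-24 + 21 = 2001-01-14 to 2000-12-24 + 43 = 2001-02-05; done 2001-02-01, which is between those dates.
(5) the permitted window runs from 2001-03-01 + 10 = 2001-03-11 to 2001-03-01 + 30 = 2001-03-31; 2001-03-12 falls inside that range.

Yes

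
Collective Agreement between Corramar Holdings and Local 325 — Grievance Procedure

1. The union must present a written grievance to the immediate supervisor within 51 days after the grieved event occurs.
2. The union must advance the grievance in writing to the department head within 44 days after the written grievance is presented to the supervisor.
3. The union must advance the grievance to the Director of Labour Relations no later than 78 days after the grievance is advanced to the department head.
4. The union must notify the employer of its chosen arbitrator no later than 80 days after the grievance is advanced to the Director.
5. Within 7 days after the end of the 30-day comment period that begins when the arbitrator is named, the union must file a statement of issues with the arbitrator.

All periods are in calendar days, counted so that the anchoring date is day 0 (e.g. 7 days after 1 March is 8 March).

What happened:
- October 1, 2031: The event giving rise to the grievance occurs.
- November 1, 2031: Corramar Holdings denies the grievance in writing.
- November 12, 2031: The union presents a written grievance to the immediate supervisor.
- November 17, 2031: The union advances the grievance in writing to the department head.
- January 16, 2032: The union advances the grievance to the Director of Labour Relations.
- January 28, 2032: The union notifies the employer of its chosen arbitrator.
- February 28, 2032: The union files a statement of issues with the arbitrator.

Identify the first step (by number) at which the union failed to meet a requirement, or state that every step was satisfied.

None — every step was satisfied

(1) due by October 1, 2031 + 51 days = November 21, 2031; November 12, 2031 is within that limit.
(2) due by November 12, 2031 + 44 days = December 26, 2031; completed November 17, 2031, before the deadline.
(3) due by November 17, 2031 + 78 days = February 3, 2032; done January 16, 2032 — timely.
(4) due by January 16, 2032 + 80 days = April 5, 2032; done January 28, 2032 — timely.
(5) due by February 27, 2032 + 7 days = March 5, 2032; February 28, 2032 is within that limit.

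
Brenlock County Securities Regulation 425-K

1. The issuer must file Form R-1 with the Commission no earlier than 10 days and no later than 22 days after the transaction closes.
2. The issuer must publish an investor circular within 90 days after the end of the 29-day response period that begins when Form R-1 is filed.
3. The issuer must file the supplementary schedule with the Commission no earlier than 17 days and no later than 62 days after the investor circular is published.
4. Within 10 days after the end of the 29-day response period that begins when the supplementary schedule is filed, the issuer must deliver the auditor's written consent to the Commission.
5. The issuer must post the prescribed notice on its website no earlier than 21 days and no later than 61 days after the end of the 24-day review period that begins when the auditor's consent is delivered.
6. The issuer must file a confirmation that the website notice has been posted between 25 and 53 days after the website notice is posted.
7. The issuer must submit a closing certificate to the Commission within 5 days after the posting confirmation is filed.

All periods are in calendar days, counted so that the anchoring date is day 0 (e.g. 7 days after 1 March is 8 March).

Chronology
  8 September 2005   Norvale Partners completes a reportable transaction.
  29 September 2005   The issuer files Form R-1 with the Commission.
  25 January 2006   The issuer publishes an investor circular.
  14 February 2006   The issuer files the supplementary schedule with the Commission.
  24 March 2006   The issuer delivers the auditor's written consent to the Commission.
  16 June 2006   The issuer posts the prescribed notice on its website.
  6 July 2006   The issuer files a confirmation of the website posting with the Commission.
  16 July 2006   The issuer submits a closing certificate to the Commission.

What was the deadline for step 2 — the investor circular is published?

26 January 2006

Form R-1 is filed on 29 September 2005; the 29-day response period therefore ends 28 October 2005, and step 2 runs from that date. 90 days after 28 October 2005 is 26 January 2006.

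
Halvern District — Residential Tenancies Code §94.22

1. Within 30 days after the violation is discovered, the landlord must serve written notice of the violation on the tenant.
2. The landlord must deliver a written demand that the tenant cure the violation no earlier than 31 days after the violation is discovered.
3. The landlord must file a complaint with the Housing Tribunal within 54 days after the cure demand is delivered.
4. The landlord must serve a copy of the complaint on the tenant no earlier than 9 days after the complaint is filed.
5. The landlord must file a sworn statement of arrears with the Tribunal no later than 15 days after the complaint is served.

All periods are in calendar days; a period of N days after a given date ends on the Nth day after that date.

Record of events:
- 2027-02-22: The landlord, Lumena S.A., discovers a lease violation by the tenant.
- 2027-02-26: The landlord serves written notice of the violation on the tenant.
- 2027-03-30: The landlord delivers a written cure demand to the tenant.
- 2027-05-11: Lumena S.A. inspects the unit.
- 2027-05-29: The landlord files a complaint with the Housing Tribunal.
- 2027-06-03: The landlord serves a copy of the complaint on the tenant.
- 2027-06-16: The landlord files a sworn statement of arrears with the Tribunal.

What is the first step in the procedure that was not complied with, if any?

Step 1: 30 days after 2027-02-22 (when the violation is discovered) is 2027-03-24; completed 2027-02-26, before the deadline.
Step 2: the earliest permitted date is 31 days after 2027-02-22 (when the violation is discovered), i.e. 2027-03-25; 2027-03-30 is on or after that date.
Step 3: 54 days after 2027-03-30 (when the cure demand is delivered) is 2027-05-23; done 2027-05-29 — 6 days late.
Later steps need not be reached.

Step 3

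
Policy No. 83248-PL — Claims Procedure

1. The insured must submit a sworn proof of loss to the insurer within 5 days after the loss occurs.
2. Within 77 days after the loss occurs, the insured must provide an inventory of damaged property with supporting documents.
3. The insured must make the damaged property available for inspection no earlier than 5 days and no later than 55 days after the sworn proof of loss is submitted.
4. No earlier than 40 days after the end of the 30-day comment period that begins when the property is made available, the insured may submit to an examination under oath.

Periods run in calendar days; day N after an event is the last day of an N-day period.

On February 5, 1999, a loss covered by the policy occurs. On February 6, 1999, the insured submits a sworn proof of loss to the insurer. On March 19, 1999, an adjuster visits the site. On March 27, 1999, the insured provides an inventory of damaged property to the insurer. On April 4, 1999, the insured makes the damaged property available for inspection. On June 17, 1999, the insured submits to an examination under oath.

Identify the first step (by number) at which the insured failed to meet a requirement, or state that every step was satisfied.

(1) due by February 5, 1999 + 5 days = February 10, 1999; completed February 6, 1999, before the deadline.
(2) due by February 5, 1999 + 77 days = April 23, 1999; done March 27, 1999 — timely.
(3) the permitted window runs from February 6, 1999 + 5 = February 11, 1999 to February 6, 1999 + 55 = April 2, 1999; April 4, 1999 is 2 days past the end of the window.

Step 3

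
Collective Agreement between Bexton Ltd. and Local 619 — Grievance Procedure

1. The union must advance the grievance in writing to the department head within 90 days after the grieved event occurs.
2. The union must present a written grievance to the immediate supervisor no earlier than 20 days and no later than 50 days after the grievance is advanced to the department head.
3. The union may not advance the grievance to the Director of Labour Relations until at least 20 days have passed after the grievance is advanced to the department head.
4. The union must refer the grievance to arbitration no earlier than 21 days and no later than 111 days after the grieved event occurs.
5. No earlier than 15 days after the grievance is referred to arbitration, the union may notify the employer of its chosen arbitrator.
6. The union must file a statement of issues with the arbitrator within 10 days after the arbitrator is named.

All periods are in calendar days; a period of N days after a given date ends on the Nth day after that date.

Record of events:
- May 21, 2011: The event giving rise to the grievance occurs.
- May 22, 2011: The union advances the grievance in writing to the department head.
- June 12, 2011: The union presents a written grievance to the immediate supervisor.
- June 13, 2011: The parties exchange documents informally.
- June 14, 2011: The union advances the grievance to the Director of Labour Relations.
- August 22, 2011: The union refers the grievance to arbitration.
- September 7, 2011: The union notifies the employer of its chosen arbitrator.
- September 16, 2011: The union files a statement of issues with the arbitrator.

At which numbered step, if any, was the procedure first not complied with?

Step 1 — counting 90 days from May 21, 2011 (when the grieved event occurs) gives a deadline of August 19, 2011; completed May 22, 2011, before the deadline.
Step 2 — 20 and 50 days from May 22, 2011 (when the grievance is advanced to the department head) are June 11, 2011 and July 11, 2011 respectively; done June 12, 2011, which is between those dates.
Step 3 — must wait 20 days from May 22, 2011 (when the grievance is advanced to the department head), so not before June 11, 2011; done June 14, 2011, after the minimum wait.
Step 4 — 21 and 111 days from May 21, 2011 (when the grieved event occurs) are June 11, 2011 and September 9, 2011 respectively; done August 22, 2011 — within the window.
Step 5 — must wait 15 days from August 22, 2011 (when the grievance is referred to arbitration), so not before September 6, 2011; done September 7, 2011 — permitted.
Step 6 — counting 10 days from September 7, 2011 (when the arbitrator is named) gives a deadline of September 17, 2011; September 16, 2011 is within that limit.

None — every step was satisfied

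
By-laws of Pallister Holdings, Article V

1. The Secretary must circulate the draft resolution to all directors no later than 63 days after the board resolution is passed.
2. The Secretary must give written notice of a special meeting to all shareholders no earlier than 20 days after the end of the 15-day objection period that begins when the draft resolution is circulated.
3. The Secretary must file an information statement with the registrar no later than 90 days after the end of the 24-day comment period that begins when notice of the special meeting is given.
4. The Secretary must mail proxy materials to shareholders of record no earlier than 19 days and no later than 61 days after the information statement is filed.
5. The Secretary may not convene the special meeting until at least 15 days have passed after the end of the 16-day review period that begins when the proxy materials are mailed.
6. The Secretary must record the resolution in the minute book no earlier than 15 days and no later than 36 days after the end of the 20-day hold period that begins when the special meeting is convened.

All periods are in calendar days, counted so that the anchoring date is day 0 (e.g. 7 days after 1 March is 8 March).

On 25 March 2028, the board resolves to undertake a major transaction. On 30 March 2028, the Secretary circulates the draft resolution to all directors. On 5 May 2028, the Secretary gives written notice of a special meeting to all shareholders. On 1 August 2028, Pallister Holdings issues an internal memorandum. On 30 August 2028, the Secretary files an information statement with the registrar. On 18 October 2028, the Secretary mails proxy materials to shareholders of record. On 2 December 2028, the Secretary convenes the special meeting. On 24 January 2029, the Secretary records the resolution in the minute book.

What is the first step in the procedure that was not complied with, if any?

Step 1: 63 days after 25 March 2028 (when the board resolution is passed) is 27 May 2028; 30 March 2028 is within that limit.
Step 2: the earliest permitted date is 20 days after 14 April 2028 (end of the 15-day objection period, which began when the draft resolution is circulated on 30 March 2028), i.e. 4 May 2028; done 5 May 2028 — permitted.
Step 3: 90 days after 29 May 2028 (end of the 24-day comment period, which began when notice of the special meeting is given on 5 May 2028) is 27 August 2028; 30 August 2028 misses that deadline by 3 days.
That is the first point of non-compliance.

Step 3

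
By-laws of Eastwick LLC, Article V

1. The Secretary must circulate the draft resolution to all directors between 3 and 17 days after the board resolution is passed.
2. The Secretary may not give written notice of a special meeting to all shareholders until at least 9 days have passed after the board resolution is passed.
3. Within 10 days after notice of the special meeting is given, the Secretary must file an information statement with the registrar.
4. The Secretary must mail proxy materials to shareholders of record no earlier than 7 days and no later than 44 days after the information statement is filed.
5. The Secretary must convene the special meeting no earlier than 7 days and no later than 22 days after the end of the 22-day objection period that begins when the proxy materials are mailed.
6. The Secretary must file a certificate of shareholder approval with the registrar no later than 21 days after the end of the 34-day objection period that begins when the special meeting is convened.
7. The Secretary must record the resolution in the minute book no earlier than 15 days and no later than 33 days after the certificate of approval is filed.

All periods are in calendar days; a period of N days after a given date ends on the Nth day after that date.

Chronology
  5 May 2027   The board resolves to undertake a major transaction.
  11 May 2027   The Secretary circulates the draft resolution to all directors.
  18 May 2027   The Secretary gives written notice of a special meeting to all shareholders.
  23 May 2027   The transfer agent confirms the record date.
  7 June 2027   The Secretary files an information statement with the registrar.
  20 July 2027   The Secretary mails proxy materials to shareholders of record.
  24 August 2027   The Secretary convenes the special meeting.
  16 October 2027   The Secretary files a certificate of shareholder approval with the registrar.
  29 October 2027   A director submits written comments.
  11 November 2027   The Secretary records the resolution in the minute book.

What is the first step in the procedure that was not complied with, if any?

Step 3

(1) the permitted window runs from 5 May 2027 + 3 = 8 May 2027 to 5 May 2027 + 17 = 22 May 2027; done 11 May 2027 — within the window.
(2) permitted from 5 May 2027 + 9 days = 14 May 2027 onward; done 18 May 2027 — permitted.
(3) due by 18 May 2027 + 10 days = 28 May 2027; not done until 7 June 2027, 10 days after the deadline.
The procedure was therefore not followed at step 3.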